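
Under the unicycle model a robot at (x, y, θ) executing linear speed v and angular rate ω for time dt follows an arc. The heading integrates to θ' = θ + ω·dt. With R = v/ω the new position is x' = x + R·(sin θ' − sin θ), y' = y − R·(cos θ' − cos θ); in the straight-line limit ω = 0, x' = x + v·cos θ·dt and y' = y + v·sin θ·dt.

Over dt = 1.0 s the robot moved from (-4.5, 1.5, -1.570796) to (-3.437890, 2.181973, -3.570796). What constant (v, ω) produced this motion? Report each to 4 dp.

Δθ = -3.570796 − -1.570796 = -2.000000
ω = Δθ/dt = -2.000000/1.0 = -2.0000
R = Δx/(sin θ' − sin θ) = 0.7500
v = R·ω = 0.7500·-2.0000 = -1.5000

v = -1.5000, ω = -2.0000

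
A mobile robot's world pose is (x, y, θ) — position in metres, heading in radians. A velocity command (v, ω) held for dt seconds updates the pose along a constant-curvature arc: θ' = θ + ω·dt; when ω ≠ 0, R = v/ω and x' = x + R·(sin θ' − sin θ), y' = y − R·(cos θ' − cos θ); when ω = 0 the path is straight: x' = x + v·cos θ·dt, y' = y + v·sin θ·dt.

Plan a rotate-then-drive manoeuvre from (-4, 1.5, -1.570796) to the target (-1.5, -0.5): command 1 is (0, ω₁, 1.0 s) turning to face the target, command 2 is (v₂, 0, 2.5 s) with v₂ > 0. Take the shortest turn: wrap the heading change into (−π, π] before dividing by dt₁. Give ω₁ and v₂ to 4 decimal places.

ω₁ = 0.8961, v₂ = 1.2806

heading to target = atan2(-0.5−1.5, -1.5−-4) = -0.6747
Δθ = wrap(-0.6747 − -1.5708) = 0.8961; ω₁ = Δθ/dt₁ = 0.8961
distance = √((-1.5−-4)² + (-0.5−1.5)²) = 3.2016; v₂ = distance/dt₂ = 1.2806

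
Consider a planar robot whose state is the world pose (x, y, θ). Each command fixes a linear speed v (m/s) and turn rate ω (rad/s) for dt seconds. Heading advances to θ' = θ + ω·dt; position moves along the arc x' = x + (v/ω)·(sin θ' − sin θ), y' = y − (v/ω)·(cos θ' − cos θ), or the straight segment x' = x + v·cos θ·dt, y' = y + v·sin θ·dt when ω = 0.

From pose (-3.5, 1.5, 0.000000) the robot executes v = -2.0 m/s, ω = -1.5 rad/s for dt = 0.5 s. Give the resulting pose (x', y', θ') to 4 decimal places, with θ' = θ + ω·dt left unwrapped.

(-4.4089, 1.8577, -0.7500)

θ' = 0.0000 + -1.5·0.5 = -0.7500
R = v/ω = -2.0/-1.5 = 1.3333
x' = -3.5 + 1.3333·(sin -0.7500 − sin 0.0000) = -4.4089
y' = 1.5 − 1.3333·(cos -0.7500 − cos 0.0000) = 1.8577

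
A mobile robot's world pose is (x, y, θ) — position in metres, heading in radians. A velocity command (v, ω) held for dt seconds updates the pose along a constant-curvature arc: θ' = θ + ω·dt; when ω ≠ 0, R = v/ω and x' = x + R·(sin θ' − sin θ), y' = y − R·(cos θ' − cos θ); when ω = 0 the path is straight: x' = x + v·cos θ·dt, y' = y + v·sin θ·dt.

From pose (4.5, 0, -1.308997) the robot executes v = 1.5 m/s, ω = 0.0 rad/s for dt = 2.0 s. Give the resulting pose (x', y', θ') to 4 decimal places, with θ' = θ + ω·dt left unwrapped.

θ' = -1.3090 + 0.0·2.0 = -1.3090
ω = 0 → straight: x' = 4.5 + 1.5·cos(-1.3090)·2.0 = 5.2765
y' = 0 + 1.5·sin(-1.3090)·2.0 = -2.8978

(5.2765, -2.8978, -1.3090)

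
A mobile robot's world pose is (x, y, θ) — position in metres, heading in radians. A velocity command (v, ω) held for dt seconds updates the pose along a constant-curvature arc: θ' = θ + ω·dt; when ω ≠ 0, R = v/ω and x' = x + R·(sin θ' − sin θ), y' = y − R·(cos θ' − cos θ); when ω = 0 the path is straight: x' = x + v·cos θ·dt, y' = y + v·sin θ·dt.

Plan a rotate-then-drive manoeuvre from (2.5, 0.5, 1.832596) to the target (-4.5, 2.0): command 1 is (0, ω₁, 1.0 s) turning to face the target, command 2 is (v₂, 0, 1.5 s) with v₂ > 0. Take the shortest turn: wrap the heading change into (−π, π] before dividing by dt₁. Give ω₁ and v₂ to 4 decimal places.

heading to target = atan2(2−0.5, -4.5−2.5) = 2.9305
Δθ = wrap(2.9305 − 1.8326) = 1.0979; ω₁ = Δθ/dt₁ = 1.0979
distance = √((-4.5−2.5)² + (2−0.5)²) = 7.1589; v₂ = distance/dt₂ = 4.7726

ω₁ = 1.0979, v₂ = 4.7726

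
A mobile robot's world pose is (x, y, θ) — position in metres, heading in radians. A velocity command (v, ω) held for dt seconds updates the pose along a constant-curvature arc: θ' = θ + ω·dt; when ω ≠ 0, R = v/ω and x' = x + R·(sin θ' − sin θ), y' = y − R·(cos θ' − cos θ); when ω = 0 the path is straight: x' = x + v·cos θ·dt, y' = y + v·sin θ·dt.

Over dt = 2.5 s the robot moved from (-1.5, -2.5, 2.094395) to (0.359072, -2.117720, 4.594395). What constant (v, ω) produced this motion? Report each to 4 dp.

v = -1.0000, ω = 1.0000

Δθ = 4.594395 − 2.094395 = 2.500000
ω = Δθ/dt = 2.500000/2.5 = 1.0000
R = Δx/(sin θ' − sin θ) = -1.0000
v = R·ω = -1.0000·1.0000 = -1.0000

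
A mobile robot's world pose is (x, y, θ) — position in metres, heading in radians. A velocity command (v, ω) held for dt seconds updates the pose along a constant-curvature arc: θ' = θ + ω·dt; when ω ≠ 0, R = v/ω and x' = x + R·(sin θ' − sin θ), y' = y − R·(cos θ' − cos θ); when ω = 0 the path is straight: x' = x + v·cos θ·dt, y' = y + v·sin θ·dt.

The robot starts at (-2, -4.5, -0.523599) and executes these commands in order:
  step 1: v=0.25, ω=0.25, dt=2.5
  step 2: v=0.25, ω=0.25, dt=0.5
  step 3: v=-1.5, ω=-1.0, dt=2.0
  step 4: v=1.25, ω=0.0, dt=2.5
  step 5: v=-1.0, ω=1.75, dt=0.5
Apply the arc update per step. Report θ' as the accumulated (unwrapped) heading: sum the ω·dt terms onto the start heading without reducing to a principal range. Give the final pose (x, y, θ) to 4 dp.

step 1: θ'=0.1014 (R=1.0000) → pose (-1.3988, -4.6288, 0.1014)
step 2: θ'=0.2264 (R=1.0000) → pose (-1.2755, -4.6085, 0.2264)
step 3: θ'=-1.7736 (R=1.5000) → pose (-3.0815, -2.8446, -1.7736)
step 4: θ'=-1.7736 (straight) → pose (-3.7109, -5.9056, -1.7736)
step 5: θ'=-0.8986 (R=-0.5714) → pose (-3.8235, -5.4346, -0.8986)

(-3.8235, -5.4346, -0.8986)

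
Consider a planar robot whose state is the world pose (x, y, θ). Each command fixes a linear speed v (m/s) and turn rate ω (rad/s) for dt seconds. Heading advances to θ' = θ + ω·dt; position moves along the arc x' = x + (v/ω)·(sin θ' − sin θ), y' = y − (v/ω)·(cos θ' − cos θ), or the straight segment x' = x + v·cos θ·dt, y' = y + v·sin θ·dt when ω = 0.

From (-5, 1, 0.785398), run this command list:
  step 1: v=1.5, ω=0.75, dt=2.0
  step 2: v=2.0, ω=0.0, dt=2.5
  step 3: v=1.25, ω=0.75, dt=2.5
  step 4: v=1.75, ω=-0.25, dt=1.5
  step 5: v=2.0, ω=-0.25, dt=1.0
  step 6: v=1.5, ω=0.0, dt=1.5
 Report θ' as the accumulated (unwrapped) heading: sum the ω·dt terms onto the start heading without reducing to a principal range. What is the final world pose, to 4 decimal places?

step 1: θ'=2.2854 (R=2.0000) → pose (-4.9035, 3.7248, 2.2854)
step 2: θ'=2.2854 (straight) → pose (-8.1801, 7.5016, 2.2854)
step 3: θ'=4.1604 (R=1.6667) → pose (-10.8581, 7.2834, 4.1604)
step 4: θ'=3.7854 (R=-7.0000) → pose (-12.6168, 5.3554, 3.7854)
step 5: θ'=3.5354 (R=-8.0000) → pose (-14.3491, 4.3663, 3.5354)
step 6: θ'=3.5354 (straight) → pose (-16.4269, 3.5029, 3.5354)

(-16.4269, 3.5029, 3.5354)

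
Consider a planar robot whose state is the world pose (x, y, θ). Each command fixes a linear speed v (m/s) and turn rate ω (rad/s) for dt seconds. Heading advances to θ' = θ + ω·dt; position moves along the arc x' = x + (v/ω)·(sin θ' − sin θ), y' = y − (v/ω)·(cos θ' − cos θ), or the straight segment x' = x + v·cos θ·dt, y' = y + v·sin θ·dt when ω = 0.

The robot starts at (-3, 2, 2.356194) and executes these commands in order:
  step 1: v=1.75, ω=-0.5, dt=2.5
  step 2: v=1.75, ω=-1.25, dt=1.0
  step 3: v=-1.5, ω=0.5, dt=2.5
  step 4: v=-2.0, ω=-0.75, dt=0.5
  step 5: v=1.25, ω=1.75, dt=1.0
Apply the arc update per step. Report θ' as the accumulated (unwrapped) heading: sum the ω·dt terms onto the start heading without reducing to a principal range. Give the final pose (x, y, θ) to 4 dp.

step 1: θ'=1.1062 (R=-3.5000) → pose (-3.6541, 6.0431, 1.1062)
step 2: θ'=-0.1438 (R=-1.4000) → pose (-2.2019, 6.8014, -0.1438)
step 3: θ'=1.1062 (R=-3.0000) → pose (-5.3138, 5.1765, 1.1062)
step 4: θ'=0.7312 (R=2.6667) → pose (-5.9171, 4.3864, 0.7312)
step 5: θ'=2.4812 (R=0.7143) → pose (-5.9559, 5.4822, 2.4812)

(-5.9559, 5.4822, 2.4812)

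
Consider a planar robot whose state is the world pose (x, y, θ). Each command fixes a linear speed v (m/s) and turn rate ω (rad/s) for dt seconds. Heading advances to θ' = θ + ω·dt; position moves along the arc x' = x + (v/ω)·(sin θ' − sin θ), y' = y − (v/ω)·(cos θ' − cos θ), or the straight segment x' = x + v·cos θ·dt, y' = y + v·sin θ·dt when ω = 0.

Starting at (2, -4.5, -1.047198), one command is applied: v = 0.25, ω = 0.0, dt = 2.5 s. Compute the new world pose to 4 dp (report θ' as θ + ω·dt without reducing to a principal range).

θ' = -1.0472 + 0.0·2.5 = -1.0472
ω = 0 → straight: x' = 2 + 0.25·cos(-1.0472)·2.5 = 2.3125
y' = -4.5 + 0.25·sin(-1.0472)·2.5 = -5.0413

(2.3125, -5.0413, -1.0472)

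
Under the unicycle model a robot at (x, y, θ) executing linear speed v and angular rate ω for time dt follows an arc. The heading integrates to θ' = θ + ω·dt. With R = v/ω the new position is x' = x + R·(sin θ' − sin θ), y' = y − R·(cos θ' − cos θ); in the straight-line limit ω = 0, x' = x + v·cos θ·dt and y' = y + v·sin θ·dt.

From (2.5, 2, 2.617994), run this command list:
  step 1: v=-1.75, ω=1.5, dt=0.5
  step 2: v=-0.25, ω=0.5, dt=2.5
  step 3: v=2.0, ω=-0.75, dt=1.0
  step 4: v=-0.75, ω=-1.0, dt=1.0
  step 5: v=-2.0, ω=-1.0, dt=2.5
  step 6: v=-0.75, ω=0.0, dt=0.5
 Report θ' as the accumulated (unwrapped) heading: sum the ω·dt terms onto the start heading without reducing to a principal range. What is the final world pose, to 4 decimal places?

(3.3771, -3.1938, 0.3680)

step 1: θ'=3.3680 (R=-1.1667) → pose (3.3452, 1.8735, 3.3680)
step 2: θ'=4.6180 (R=-0.5000) → pose (3.7308, 2.3136, 4.6180)
step 3: θ'=3.8680 (R=-2.6667) → pose (2.8471, 0.5714, 3.8680)
step 4: θ'=2.8680 (R=0.7500) → pose (3.5479, 0.7328, 2.8680)
step 5: θ'=0.3680 (R=2.0000) → pose (3.7270, -3.0589, 0.3680)
step 6: θ'=0.3680 (straight) → pose (3.3771, -3.1938, 0.3680)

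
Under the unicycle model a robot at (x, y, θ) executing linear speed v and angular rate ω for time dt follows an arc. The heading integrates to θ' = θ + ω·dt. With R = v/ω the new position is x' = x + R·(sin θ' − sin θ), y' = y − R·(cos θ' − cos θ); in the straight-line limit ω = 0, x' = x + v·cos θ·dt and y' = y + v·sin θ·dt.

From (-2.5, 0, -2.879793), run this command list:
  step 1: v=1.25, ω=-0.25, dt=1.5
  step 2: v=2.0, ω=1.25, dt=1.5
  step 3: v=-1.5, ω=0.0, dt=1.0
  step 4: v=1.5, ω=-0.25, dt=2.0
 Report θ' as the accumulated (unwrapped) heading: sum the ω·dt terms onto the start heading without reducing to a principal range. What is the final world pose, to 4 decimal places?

(-6.5703, -3.5228, -1.8798)

step 1: θ'=-3.2548 (R=-5.0000) → pose (-4.3589, -0.1384, -3.2548)
step 2: θ'=-1.3798 (R=1.6000) → pose (-6.1105, -2.0319, -1.3798)
step 3: θ'=-1.3798 (straight) → pose (-6.3953, -0.5592, -1.3798)
step 4: θ'=-1.8798 (R=-6.0000) → pose (-6.5703, -3.5228, -1.8798)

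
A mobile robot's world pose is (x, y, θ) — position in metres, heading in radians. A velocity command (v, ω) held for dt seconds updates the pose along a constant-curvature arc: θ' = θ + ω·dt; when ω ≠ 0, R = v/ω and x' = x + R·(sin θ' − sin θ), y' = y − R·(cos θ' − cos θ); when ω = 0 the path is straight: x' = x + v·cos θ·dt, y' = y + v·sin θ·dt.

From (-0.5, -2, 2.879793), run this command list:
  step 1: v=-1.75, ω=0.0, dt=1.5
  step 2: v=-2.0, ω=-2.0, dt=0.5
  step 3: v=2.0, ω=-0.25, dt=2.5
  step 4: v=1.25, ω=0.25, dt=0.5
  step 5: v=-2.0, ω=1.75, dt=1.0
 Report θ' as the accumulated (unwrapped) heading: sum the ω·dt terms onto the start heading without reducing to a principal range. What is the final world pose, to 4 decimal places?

step 1: θ'=2.8798 (straight) → pose (2.0356, -2.6794, 2.8798)
step 2: θ'=1.8798 (R=1.0000) → pose (2.7294, -3.3412, 1.8798)
step 3: θ'=1.2548 (R=-8.0000) → pose (2.7466, 1.5778, 1.2548)
step 4: θ'=1.3798 (R=5.0000) → pose (2.9033, 2.1824, 1.3798)
step 5: θ'=3.1298 (R=-1.1429) → pose (4.0118, 0.8227, 3.1298)

(4.0118, 0.8227, 3.1298)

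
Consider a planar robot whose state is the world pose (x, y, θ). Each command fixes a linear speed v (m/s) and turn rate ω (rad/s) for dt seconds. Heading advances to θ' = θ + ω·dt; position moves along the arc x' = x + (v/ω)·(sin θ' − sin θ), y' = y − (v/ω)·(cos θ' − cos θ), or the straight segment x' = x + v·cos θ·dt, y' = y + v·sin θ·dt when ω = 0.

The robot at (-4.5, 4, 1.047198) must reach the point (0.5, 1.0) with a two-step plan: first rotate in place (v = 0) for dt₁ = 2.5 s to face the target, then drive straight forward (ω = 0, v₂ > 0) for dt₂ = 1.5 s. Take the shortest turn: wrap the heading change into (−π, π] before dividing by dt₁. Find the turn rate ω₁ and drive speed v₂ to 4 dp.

ω₁ = -0.6350, v₂ = 3.8873

heading to target = atan2(1−4, 0.5−-4.5) = -0.5404
Δθ = wrap(-0.5404 − 1.0472) = -1.5876; ω₁ = Δθ/dt₁ = -0.6350
distance = √((0.5−-4.5)² + (1−4)²) = 5.8310; v₂ = distance/dt₂ = 3.8873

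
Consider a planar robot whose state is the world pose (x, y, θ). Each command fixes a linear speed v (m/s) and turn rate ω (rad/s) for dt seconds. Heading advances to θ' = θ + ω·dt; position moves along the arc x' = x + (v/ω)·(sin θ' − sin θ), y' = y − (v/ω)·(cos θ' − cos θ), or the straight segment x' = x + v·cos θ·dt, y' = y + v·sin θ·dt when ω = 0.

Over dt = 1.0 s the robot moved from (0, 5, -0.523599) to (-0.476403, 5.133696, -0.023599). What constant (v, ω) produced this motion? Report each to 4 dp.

Δθ = -0.023599 − -0.523599 = 0.500000
ω = Δθ/dt = 0.500000/1.0 = 0.5000
R = Δx/(sin θ' − sin θ) = -1.0000
v = R·ω = -1.0000·0.5000 = -0.5000

v = -0.5000, ω = 0.5000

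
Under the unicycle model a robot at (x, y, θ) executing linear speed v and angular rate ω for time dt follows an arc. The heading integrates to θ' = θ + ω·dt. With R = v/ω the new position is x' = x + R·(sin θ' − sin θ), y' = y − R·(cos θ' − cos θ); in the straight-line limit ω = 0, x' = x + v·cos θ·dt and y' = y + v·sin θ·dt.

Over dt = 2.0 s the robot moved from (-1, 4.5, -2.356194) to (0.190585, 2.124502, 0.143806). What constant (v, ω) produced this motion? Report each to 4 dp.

Δθ = 0.143806 − -2.356194 = 2.500000
ω = Δθ/dt = 2.500000/2.0 = 1.2500
R = −Δy/(cos θ' − cos θ) = 1.4000
v = R·ω = 1.4000·1.2500 = 1.7500

v = 1.7500, ω = 1.2500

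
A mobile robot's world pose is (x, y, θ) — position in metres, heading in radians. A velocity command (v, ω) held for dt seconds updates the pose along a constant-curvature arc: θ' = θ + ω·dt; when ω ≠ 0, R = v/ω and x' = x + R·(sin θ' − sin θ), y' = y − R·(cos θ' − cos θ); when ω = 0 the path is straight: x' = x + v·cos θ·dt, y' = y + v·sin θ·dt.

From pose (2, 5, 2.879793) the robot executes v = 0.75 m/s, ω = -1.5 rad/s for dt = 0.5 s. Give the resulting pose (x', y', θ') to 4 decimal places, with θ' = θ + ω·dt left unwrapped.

θ' = 2.8798 + -1.5·0.5 = 2.1298
R = v/ω = 0.75/-1.5 = -0.5000
x' = 2 + -0.5000·(sin 2.1298 − sin 2.8798) = 1.7055
y' = 5 − -0.5000·(cos 2.1298 − cos 2.8798) = 5.2178

(1.7055, 5.2178, 2.1298)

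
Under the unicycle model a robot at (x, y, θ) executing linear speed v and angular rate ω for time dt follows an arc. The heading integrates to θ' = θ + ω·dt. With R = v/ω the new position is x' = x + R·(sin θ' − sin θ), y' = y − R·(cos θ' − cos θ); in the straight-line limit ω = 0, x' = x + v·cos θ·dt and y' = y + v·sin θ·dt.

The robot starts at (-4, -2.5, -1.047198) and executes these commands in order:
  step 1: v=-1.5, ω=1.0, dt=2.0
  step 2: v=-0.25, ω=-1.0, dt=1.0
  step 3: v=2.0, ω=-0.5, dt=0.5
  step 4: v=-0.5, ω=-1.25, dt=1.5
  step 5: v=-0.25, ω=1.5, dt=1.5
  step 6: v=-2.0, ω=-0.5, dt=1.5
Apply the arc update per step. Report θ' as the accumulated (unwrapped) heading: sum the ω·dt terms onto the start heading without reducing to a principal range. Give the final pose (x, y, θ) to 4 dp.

(-8.9193, -0.9293, -0.6722)

step 1: θ'=0.9528 (R=-1.5000) → pose (-6.5216, -2.3809, 0.9528)
step 2: θ'=-0.0472 (R=0.2500) → pose (-6.7372, -2.4858, -0.0472)
step 3: θ'=-0.2972 (R=-4.0000) → pose (-5.7545, -2.6567, -0.2972)
step 4: θ'=-2.1722 (R=0.4000) → pose (-5.9672, -2.0479, -2.1722)
step 5: θ'=0.0778 (R=-0.1667) → pose (-6.1176, -1.7874, 0.0778)
step 6: θ'=-0.6722 (R=4.0000) → pose (-8.9193, -0.9293, -0.6722)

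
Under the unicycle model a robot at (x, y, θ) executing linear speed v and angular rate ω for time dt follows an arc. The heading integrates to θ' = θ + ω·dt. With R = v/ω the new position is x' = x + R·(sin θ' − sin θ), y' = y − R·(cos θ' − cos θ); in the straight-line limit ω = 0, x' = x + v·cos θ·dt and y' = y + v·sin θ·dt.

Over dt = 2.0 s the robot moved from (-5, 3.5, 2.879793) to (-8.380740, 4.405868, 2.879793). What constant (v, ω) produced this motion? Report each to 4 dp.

Δθ = 2.879793 − 2.879793 = 0.000000
ω = Δθ/dt = 0.000000/2.0 = 0.0000
ω = 0 → v = (Δx·cos θ + Δy·sin θ)/dt = 1.7500

v = 1.7500, ω = 0.0000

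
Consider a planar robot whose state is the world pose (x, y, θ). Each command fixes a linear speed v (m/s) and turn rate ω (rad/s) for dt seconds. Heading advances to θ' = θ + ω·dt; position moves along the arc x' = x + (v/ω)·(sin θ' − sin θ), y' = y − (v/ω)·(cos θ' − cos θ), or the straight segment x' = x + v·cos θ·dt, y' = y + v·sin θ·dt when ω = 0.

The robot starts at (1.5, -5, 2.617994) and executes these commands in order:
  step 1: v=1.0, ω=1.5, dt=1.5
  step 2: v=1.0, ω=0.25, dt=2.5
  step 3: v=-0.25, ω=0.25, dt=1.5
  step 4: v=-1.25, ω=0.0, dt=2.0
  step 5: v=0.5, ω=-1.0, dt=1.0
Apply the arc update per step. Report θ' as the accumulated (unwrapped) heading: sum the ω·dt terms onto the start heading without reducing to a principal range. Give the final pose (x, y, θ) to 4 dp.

step 1: θ'=4.8680 (R=0.6667) → pose (0.5081, -5.6807, 4.8680)
step 2: θ'=5.4930 (R=4.0000) → pose (1.6178, -7.8756, 5.4930)
step 3: θ'=5.8680 (R=-1.0000) → pose (1.3107, -7.6643, 5.8680)
step 4: θ'=5.8680 (straight) → pose (-0.9769, -6.6559, 5.8680)
step 5: θ'=4.8680 (R=-0.5000) → pose (-0.6847, -7.0359, 4.8680)

(-0.6847, -7.0359, 4.8680)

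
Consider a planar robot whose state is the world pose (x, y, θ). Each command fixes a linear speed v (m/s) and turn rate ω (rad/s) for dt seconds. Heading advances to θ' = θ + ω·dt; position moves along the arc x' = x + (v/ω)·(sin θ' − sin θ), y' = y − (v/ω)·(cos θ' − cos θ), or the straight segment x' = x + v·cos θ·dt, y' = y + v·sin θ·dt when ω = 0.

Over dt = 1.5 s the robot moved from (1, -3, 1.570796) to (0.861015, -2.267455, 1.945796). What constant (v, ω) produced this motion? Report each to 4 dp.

Δθ = 1.945796 − 1.570796 = 0.375000
ω = Δθ/dt = 0.375000/1.5 = 0.2500
R = −Δy/(cos θ' − cos θ) = 2.0000
v = R·ω = 2.0000·0.2500 = 0.5000

v = 0.5000, ω = 0.2500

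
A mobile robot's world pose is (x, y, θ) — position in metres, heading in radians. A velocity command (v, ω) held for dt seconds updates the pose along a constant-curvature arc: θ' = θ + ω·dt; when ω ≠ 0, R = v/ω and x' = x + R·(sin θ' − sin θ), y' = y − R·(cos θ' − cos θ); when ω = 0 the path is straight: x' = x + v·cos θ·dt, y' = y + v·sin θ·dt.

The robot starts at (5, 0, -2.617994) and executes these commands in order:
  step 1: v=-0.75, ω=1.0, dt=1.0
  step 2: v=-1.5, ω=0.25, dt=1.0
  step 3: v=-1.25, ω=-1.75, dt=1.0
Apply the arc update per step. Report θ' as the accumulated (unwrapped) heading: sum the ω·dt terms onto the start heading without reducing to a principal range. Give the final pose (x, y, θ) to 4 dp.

step 1: θ'=-1.6180 (R=-0.7500) → pose (5.3742, 0.6141, -1.6180)
step 2: θ'=-1.3680 (R=-6.0000) → pose (5.2579, 2.1057, -1.3680)
step 3: θ'=-3.1180 (R=0.7143) → pose (5.9407, 2.9637, -3.1180)

(5.9407, 2.9637, -3.1180)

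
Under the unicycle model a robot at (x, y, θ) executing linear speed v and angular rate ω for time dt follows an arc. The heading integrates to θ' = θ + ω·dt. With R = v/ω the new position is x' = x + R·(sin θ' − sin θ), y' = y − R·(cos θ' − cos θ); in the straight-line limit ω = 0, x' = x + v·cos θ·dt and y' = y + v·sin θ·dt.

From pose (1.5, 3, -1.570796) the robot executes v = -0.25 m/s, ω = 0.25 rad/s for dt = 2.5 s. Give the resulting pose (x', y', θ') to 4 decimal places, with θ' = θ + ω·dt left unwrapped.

(1.3110, 3.5851, -0.9458)

θ' = -1.5708 + 0.25·2.5 = -0.9458
R = v/ω = -0.25/0.25 = -1.0000
x' = 1.5 + -1.0000·(sin -0.9458 − sin -1.5708) = 1.3110
y' = 3 − -1.0000·(cos -0.9458 − cos -1.5708) = 3.5851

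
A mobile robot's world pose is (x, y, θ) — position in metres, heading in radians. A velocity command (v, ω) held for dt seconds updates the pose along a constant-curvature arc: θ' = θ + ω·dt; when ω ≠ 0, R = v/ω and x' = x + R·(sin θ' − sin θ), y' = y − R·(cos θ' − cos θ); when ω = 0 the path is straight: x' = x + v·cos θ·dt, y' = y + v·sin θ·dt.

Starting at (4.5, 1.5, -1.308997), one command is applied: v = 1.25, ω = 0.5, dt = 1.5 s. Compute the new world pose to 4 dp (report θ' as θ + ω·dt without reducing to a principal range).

(5.5890, 0.0276, -0.5590)

θ' = -1.3090 + 0.5·1.5 = -0.5590
R = v/ω = 1.25/0.5 = 2.5000
x' = 4.5 + 2.5000·(sin -0.5590 − sin -1.3090) = 5.5890
y' = 1.5 − 2.5000·(cos -0.5590 − cos -1.3090) = 0.0276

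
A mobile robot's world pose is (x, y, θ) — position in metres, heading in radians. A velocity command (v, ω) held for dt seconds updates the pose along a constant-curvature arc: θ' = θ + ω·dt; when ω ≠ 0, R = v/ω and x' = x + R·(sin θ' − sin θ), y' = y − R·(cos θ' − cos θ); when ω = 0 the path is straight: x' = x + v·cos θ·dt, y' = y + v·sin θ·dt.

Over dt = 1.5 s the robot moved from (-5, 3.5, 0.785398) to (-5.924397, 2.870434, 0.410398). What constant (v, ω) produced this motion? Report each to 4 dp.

v = -0.7500, ω = -0.2500

Δθ = 0.410398 − 0.785398 = -0.375000
ω = Δθ/dt = -0.375000/1.5 = -0.2500
R = Δx/(sin θ' − sin θ) = 3.0000
v = R·ω = 3.0000·-0.2500 = -0.7500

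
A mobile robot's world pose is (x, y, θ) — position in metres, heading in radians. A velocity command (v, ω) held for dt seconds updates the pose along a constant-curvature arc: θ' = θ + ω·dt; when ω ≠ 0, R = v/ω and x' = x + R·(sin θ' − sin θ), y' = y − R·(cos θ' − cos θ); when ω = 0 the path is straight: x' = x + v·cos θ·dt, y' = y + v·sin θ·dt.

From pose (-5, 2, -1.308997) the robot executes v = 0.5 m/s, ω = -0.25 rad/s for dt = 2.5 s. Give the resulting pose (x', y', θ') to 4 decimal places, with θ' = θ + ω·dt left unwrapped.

θ' = -1.3090 + -0.25·2.5 = -1.9340
R = v/ω = 0.5/-0.25 = -2.0000
x' = -5 + -2.0000·(sin -1.9340 − sin -1.3090) = -5.0623
y' = 2 − -2.0000·(cos -1.9340 − cos -1.3090) = 0.7718

(-5.0623, 0.7718, -1.9340)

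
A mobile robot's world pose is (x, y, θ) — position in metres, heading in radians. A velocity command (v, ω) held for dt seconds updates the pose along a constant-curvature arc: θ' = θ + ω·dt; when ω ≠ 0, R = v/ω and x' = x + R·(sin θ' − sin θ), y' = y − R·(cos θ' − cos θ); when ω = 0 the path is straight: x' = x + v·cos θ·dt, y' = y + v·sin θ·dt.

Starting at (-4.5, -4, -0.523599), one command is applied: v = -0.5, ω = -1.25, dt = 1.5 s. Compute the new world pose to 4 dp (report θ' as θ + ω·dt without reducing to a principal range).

θ' = -0.5236 + -1.25·1.5 = -2.3986
R = v/ω = -0.5/-1.25 = 0.4000
x' = -4.5 + 0.4000·(sin -2.3986 − sin -0.5236) = -4.5706
y' = -4 − 0.4000·(cos -2.3986 − cos -0.5236) = -3.3590

(-4.5706, -3.3590, -2.3986)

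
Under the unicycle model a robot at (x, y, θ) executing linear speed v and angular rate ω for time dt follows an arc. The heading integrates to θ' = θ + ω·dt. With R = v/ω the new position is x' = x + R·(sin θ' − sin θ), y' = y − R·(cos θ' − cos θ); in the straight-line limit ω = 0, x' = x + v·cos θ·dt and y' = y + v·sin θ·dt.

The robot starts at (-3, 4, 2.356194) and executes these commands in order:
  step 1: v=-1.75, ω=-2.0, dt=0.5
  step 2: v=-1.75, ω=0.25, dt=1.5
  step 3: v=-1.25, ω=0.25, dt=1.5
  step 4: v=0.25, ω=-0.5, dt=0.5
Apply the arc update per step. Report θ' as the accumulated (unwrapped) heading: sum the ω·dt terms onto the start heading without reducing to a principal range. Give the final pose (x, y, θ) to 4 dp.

step 1: θ'=1.3562 (R=0.8750) → pose (-2.7638, 3.1949, 1.3562)
step 2: θ'=1.7312 (R=-7.0000) → pose (-2.8345, 0.5863, 1.7312)
step 3: θ'=2.1062 (R=-5.0000) → pose (-2.1990, -1.1661, 2.1062)
step 4: θ'=1.8562 (R=-0.5000) → pose (-2.2488, -1.0518, 1.8562)

(-2.2488, -1.0518, 1.8562)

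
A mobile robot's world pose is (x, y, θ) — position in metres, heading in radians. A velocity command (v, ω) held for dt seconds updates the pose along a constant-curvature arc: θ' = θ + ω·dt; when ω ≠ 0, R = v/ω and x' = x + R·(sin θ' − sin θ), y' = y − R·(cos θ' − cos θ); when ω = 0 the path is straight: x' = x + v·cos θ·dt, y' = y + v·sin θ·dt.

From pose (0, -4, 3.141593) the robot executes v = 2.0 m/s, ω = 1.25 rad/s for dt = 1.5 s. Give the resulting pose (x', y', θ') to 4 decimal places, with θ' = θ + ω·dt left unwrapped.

(-1.5265, -6.0793, 5.0166)

θ' = 3.1416 + 1.25·1.5 = 5.0166
R = v/ω = 2.0/1.25 = 1.6000
x' = 0 + 1.6000·(sin 5.0166 − sin 3.1416) = -1.5265
y' = -4 − 1.6000·(cos 5.0166 − cos 3.1416) = -6.0793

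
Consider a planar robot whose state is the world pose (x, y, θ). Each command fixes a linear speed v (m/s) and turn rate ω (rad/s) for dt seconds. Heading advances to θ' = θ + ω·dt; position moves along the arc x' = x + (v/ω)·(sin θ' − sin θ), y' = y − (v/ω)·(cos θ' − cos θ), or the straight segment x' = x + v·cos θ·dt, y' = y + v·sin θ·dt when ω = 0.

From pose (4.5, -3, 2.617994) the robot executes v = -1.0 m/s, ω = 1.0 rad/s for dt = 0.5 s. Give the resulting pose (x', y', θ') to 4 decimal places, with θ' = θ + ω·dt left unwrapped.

(4.9764, -3.1337, 3.1180)

θ' = 2.6180 + 1.0·0.5 = 3.1180
R = v/ω = -1.0/1.0 = -1.0000
x' = 4.5 + -1.0000·(sin 3.1180 − sin 2.6180) = 4.9764
y' = -3 − -1.0000·(cos 3.1180 − cos 2.6180) = -3.1337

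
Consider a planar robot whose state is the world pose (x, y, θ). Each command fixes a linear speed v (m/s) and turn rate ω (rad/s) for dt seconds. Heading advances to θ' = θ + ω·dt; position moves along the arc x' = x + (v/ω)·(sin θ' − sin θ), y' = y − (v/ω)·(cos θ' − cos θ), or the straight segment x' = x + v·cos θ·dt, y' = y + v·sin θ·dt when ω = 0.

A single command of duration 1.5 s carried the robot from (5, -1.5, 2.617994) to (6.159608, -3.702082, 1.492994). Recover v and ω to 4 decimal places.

v = -1.7500, ω = -0.7500

Δθ = 1.492994 − 2.617994 = -1.125000
ω = Δθ/dt = -1.125000/1.5 = -0.7500
R = −Δy/(cos θ' − cos θ) = 2.3333
v = R·ω = 2.3333·-0.7500 = -1.7500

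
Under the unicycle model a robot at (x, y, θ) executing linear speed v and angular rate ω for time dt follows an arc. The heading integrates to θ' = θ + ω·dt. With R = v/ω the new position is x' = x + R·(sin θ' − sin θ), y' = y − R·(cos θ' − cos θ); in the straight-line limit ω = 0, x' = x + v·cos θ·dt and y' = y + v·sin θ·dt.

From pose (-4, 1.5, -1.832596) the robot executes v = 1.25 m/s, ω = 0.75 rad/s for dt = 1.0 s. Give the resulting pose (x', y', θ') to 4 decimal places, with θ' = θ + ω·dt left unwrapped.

(-3.8621, 0.2869, -1.0826)

θ' = -1.8326 + 0.75·1.0 = -1.0826
R = v/ω = 1.25/0.75 = 1.6667
x' = -4 + 1.6667·(sin -1.0826 − sin -1.8326) = -3.8621
y' = 1.5 − 1.6667·(cos -1.0826 − cos -1.8326) = 0.2869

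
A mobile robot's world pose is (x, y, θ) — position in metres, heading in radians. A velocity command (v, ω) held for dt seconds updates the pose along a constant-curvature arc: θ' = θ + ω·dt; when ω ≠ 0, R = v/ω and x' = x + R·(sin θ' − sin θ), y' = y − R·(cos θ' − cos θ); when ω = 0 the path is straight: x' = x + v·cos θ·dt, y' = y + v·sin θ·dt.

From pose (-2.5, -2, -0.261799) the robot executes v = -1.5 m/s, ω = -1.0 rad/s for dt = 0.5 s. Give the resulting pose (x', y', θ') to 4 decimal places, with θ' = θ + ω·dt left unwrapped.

(-3.1471, -1.6365, -0.7618)

θ' = -0.2618 + -1.0·0.5 = -0.7618
R = v/ω = -1.5/-1.0 = 1.5000
x' = -2.5 + 1.5000·(sin -0.7618 − sin -0.2618) = -3.1471
y' = -2 − 1.5000·(cos -0.7618 − cos -0.2618) = -1.6365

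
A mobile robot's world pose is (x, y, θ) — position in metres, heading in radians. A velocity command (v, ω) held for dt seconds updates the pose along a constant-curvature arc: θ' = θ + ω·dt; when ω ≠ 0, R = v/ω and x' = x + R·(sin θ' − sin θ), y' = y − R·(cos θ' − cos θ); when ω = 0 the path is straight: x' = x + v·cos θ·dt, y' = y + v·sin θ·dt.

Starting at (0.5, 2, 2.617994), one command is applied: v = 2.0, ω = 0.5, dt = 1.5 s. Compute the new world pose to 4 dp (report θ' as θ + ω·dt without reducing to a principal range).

(-2.3979, 2.4338, 3.3680)

θ' = 2.6180 + 0.5·1.5 = 3.3680
R = v/ω = 2.0/0.5 = 4.0000
x' = 0.5 + 4.0000·(sin 3.3680 − sin 2.6180) = -2.3979
y' = 2 − 4.0000·(cos 3.3680 − cos 2.6180) = 2.4338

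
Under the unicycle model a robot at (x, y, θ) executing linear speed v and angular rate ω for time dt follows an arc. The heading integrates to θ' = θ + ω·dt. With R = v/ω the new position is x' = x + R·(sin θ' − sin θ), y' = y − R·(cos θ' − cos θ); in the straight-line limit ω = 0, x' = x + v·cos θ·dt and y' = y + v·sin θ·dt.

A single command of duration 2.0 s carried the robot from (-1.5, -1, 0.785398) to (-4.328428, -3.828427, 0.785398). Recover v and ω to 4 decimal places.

Δθ = 0.785398 − 0.785398 = 0.000000
ω = Δθ/dt = 0.000000/2.0 = 0.0000
ω = 0 → v = (Δx·cos θ + Δy·sin θ)/dt = -2.0000

v = -2.0000, ω = 0.0000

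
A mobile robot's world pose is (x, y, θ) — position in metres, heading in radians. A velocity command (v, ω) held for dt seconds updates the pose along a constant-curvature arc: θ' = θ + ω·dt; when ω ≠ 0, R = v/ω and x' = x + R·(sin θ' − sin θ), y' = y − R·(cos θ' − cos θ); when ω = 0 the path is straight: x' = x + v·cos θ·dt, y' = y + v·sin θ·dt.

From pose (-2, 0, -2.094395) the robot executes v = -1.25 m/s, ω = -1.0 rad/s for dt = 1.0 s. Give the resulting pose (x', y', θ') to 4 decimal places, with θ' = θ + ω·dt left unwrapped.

θ' = -2.0944 + -1.0·1.0 = -3.0944
R = v/ω = -1.25/-1.0 = 1.2500
x' = -2 + 1.2500·(sin -3.0944 − sin -2.0944) = -0.9764
y' = 0 − 1.2500·(cos -3.0944 − cos -2.0944) = 0.6236

(-0.9764, 0.6236, -3.0944)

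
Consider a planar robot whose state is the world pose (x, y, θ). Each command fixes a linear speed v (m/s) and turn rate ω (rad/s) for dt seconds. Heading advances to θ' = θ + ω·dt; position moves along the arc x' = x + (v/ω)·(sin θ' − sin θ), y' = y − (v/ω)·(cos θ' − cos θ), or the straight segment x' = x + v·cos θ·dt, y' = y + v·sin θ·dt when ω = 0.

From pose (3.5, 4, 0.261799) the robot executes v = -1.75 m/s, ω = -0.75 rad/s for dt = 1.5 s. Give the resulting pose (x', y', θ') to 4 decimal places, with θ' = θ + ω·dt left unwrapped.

(1.1229, 4.7371, -0.8632)

θ' = 0.2618 + -0.75·1.5 = -0.8632
R = v/ω = -1.75/-0.75 = 2.3333
x' = 3.5 + 2.3333·(sin -0.8632 − sin 0.2618) = 1.1229
y' = 4 − 2.3333·(cos -0.8632 − cos 0.2618) = 4.7371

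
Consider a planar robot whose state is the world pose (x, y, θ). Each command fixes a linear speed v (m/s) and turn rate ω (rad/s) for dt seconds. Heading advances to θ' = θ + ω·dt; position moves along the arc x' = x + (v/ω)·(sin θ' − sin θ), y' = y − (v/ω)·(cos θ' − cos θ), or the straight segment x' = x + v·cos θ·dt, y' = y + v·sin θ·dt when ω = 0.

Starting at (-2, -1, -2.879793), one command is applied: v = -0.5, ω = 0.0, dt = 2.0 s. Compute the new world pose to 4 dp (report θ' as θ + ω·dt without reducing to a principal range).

(-1.0341, -0.7412, -2.8798)

θ' = -2.8798 + 0.0·2.0 = -2.8798
ω = 0 → straight: x' = -2 + -0.5·cos(-2.8798)·2.0 = -1.0341
y' = -1 + -0.5·sin(-2.8798)·2.0 = -0.7412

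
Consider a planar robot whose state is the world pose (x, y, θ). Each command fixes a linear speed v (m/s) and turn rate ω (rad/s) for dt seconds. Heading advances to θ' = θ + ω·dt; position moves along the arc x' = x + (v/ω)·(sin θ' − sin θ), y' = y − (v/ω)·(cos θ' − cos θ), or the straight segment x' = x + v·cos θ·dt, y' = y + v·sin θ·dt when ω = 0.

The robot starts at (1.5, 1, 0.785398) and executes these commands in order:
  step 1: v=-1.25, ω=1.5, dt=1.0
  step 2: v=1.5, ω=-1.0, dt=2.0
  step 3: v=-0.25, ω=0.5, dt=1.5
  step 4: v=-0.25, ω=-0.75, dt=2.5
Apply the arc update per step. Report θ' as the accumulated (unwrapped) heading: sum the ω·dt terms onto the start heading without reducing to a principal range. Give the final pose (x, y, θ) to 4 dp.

(1.3464, 2.0097, -0.8396)

step 1: θ'=2.2854 (R=-0.8333) → pose (1.4598, -0.1354, 2.2854)
step 2: θ'=0.2854 (R=-1.5000) → pose (2.1705, 2.2869, 0.2854)
step 3: θ'=1.0354 (R=-0.5000) → pose (1.8813, 2.0623, 1.0354)
step 4: θ'=-0.8396 (R=0.3333) → pose (1.3464, 2.0097, -0.8396)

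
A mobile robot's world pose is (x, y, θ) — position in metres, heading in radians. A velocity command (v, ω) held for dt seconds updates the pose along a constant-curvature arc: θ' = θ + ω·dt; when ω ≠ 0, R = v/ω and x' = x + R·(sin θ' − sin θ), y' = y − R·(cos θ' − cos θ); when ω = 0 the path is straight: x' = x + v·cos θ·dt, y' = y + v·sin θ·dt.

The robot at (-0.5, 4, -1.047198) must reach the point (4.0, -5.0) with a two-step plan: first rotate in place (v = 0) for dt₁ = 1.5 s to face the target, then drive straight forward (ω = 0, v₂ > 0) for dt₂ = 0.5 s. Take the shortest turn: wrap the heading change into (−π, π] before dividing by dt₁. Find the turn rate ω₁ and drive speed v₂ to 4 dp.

heading to target = atan2(-5−4, 4−-0.5) = -1.1071
Δθ = wrap(-1.1071 − -1.0472) = -0.0600; ω₁ = Δθ/dt₁ = -0.0400
distance = √((4−-0.5)² + (-5−4)²) = 10.0623; v₂ = distance/dt₂ = 20.1246

ω₁ = -0.0400, v₂ = 20.1246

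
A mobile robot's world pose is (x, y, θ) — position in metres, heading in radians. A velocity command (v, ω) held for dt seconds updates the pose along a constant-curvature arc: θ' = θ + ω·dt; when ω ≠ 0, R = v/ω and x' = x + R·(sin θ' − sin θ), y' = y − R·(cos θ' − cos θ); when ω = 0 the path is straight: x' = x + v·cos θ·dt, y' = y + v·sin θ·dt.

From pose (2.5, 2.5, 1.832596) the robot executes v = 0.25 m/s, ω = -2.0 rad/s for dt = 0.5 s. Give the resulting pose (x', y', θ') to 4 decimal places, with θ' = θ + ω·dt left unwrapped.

θ' = 1.8326 + -2.0·0.5 = 0.8326
R = v/ω = 0.25/-2.0 = -0.1250
x' = 2.5 + -0.1250·(sin 0.8326 − sin 1.8326) = 2.5283
y' = 2.5 − -0.1250·(cos 0.8326 − cos 1.8326) = 2.6165

(2.5283, 2.6165, 0.8326)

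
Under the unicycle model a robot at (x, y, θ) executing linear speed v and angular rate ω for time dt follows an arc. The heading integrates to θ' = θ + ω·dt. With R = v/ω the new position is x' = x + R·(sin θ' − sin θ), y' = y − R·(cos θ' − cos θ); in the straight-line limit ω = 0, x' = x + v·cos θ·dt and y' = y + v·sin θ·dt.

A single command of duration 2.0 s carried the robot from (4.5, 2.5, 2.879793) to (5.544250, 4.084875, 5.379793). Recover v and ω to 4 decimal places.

Δθ = 5.379793 − 2.879793 = 2.500000
ω = Δθ/dt = 2.500000/2.0 = 1.2500
R = −Δy/(cos θ' − cos θ) = -1.0000
v = R·ω = -1.0000·1.2500 = -1.2500

v = -1.2500, ω = 1.2500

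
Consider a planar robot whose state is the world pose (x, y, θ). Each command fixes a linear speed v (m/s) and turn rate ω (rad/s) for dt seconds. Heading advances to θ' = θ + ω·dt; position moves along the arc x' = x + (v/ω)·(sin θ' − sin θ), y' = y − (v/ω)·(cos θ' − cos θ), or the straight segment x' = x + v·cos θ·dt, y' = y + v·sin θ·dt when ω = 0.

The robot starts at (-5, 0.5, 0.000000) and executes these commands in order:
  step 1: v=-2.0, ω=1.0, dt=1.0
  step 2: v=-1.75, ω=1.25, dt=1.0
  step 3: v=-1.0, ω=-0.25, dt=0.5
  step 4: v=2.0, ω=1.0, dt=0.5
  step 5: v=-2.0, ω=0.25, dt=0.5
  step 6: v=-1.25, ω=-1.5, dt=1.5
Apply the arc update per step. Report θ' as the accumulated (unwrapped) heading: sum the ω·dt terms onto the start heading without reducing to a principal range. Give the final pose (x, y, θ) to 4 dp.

step 1: θ'=1.0000 (R=-2.0000) → pose (-6.6829, -0.4194, 1.0000)
step 2: θ'=2.2500 (R=-1.4000) → pose (-6.5942, -2.0553, 2.2500)
step 3: θ'=2.1250 (R=4.0000) → pose (-6.3052, -2.4629, 2.1250)
step 4: θ'=2.6250 (R=2.0000) → pose (-7.0180, -1.7764, 2.6250)
step 5: θ'=2.7500 (R=-8.0000) → pose (-6.1199, -2.2148, 2.7500)
step 6: θ'=0.5000 (R=0.8333) → pose (-6.0385, -3.7163, 0.5000)

(-6.0385, -3.7163, 0.5000)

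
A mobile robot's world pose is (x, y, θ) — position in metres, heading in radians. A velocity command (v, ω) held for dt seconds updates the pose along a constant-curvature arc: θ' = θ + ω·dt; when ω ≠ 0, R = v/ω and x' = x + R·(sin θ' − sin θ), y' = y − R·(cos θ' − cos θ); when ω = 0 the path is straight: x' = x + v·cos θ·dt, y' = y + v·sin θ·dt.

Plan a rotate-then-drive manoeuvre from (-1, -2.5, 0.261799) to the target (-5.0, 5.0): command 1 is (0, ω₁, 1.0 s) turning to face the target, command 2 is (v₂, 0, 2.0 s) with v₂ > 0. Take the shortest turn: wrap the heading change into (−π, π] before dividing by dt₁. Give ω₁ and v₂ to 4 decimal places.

ω₁ = 1.7990, v₂ = 4.2500

heading to target = atan2(5−-2.5, -5−-1) = 2.0608
Δθ = wrap(2.0608 − 0.2618) = 1.7990; ω₁ = Δθ/dt₁ = 1.7990
distance = √((-5−-1)² + (5−-2.5)²) = 8.5000; v₂ = distance/dt₂ = 4.2500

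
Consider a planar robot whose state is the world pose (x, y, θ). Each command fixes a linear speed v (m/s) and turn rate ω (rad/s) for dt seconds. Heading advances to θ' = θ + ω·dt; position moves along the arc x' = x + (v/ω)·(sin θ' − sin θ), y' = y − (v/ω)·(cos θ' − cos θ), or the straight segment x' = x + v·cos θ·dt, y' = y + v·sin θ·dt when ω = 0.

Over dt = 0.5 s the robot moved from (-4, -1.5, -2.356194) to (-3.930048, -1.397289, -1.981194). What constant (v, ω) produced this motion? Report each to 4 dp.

v = -0.2500, ω = 0.7500

Δθ = -1.981194 − -2.356194 = 0.375000
ω = Δθ/dt = 0.375000/0.5 = 0.7500
R = −Δy/(cos θ' − cos θ) = -0.3333
v = R·ω = -0.3333·0.7500 = -0.2500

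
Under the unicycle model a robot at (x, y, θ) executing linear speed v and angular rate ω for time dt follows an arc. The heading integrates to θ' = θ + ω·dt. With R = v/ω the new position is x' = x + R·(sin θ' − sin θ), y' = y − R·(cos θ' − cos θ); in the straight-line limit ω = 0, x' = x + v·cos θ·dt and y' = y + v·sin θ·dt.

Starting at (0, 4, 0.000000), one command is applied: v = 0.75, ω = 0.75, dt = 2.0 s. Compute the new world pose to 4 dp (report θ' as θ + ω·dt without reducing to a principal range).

θ' = 0.0000 + 0.75·2.0 = 1.5000
R = v/ω = 0.75/0.75 = 1.0000
x' = 0 + 1.0000·(sin 1.5000 − sin 0.0000) = 0.9975
y' = 4 − 1.0000·(cos 1.5000 − cos 0.0000) = 4.9293

(0.9975, 4.9293, 1.5000)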